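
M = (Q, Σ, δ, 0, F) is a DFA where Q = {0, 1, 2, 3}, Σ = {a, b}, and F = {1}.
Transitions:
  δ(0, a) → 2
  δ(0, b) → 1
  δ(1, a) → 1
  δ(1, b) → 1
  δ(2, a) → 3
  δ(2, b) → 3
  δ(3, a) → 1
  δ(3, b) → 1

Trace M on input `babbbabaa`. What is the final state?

1

0 --b--> 1
1 --a--> 1
1 --b--> 1
1 --b--> 1
1 --b--> 1
1 --a--> 1
1 --b--> 1
1 --a--> 1
1 --a--> 1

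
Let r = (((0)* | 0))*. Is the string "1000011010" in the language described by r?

no

1000011010 cannot be split into zero or more pieces each matching ((0)*|0).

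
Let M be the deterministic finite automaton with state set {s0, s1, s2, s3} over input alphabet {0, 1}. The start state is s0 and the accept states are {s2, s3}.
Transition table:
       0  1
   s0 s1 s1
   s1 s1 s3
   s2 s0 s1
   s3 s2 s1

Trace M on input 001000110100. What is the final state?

s0 --0--> s1
s1 --0--> s1
s1 --1--> s3
s3 --0--> s2
s2 --0--> s0
s0 --0--> s1
s1 --1--> s3
s3 --1--> s1
s1 --0--> s1
s1 --1--> s3
s3 --0--> s2
s2 --0--> s0

s0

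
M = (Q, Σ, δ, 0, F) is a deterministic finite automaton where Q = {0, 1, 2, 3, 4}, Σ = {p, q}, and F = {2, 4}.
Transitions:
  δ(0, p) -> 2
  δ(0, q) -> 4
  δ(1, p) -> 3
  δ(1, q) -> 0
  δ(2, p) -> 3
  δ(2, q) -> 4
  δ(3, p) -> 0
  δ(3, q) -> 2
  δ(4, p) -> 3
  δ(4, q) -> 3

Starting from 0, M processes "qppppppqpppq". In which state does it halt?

4

0 --q--> 4
4 --p--> 3
3 --p--> 0
0 --p--> 2
2 --p--> 3
3 --p--> 0
0 --p--> 2
2 --q--> 4
4 --p--> 3
3 --p--> 0
0 --p--> 2
2 --q--> 4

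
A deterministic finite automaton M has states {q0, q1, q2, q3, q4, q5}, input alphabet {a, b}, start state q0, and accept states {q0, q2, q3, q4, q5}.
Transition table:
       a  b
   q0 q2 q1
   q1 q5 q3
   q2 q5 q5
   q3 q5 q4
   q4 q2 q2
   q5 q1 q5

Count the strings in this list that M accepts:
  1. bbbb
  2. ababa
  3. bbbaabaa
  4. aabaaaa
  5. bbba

5

bbbb: accepted
ababa: accepted
bbbaabaa: accepted
aabaaaa: accepted
bbba: accepted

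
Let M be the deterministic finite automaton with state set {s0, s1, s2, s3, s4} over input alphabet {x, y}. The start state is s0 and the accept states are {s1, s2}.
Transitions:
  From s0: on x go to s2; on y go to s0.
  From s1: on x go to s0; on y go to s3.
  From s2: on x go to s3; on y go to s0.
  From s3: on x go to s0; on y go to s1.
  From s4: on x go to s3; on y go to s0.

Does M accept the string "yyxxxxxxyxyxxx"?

rejected

s0 --y--> s0
s0 --y--> s0
s0 --x--> s2
s2 --x--> s3
s3 --x--> s0
s0 --x--> s2
s2 --x--> s3
s3 --x--> s0
s0 --y--> s0
s0 --x--> s2
s2 --y--> s0
s0 --x--> s2
s2 --x--> s3
s3 --x--> s0
End in state s0, which is not an accepting state.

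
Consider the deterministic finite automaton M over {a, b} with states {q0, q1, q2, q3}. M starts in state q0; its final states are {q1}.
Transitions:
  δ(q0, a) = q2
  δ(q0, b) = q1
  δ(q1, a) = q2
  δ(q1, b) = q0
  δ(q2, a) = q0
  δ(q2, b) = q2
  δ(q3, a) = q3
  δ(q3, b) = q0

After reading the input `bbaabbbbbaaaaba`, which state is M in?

q0 --b--> q1
q1 --b--> q0
q0 --a--> q2
q2 --a--> q0
q0 --b--> q1
q1 --b--> q0
q0 --b--> q1
q1 --b--> q0
q0 --b--> q1
q1 --a--> q2
q2 --a--> q0
q0 --a--> q2
q2 --a--> q0
q0 --b--> q1
q1 --a--> q2

q2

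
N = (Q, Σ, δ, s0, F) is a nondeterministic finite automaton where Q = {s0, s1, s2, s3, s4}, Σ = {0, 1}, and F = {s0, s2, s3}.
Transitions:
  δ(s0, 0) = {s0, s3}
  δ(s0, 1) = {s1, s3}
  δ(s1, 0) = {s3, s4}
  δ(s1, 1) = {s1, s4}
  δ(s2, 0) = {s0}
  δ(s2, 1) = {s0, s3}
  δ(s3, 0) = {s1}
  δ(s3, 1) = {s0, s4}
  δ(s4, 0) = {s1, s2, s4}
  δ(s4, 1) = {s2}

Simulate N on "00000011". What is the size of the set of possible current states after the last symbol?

5

Start: {s0}
read 0: {s0, s3}
read 0: {s0, s1, s3}
read 0: {s0, s1, s3, s4}
read 0: {s0, s1, s2, s3, s4}
read 0: {s0, s1, s2, s3, s4}
read 0: {s0, s1, s2, s3, s4}
read 1: {s0, s1, s2, s3, s4}
read 1: {s0, s1, s2, s3, s4}
Final reachable set {s0, s1, s2, s3, s4} has 5 states.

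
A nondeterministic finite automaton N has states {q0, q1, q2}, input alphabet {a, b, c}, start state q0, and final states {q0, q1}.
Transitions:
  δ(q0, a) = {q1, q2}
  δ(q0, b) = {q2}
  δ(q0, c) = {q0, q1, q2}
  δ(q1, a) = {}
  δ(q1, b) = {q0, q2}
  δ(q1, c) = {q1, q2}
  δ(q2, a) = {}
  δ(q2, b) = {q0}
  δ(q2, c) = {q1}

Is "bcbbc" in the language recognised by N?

Start: {q0}
read b: {q2}
read c: {q1}
read b: {q0, q2}
read b: {q0, q2}
read c: {q0, q1, q2}
Reachable ∩ accepting = {q0, q1} — nonempty.

accepted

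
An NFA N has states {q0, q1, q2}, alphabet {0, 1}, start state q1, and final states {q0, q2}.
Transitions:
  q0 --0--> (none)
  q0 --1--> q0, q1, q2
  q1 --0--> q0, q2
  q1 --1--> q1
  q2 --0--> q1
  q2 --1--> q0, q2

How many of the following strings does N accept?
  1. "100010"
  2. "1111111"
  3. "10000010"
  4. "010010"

"100010": accepted
"1111111": rejected
"10000010": accepted
"010010": accepted

3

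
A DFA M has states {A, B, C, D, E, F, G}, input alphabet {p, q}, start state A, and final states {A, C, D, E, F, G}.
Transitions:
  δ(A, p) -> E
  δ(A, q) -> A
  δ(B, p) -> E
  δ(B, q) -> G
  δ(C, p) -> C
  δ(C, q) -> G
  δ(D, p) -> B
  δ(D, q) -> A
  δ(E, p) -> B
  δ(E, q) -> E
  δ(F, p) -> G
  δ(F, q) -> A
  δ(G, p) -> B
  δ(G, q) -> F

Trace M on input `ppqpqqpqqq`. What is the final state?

A

A --p--> E
E --p--> B
B --q--> G
G --p--> B
B --q--> G
G --q--> F
F --p--> G
G --q--> F
F --q--> A
A --q--> A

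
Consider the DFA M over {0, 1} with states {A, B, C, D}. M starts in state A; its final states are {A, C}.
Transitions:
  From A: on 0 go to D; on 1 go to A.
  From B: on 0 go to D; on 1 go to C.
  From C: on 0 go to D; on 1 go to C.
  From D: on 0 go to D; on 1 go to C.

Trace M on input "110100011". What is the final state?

C

A --1--> A
A --1--> A
A --0--> D
D --1--> C
C --0--> D
D --0--> D
D --0--> D
D --1--> C
C --1--> C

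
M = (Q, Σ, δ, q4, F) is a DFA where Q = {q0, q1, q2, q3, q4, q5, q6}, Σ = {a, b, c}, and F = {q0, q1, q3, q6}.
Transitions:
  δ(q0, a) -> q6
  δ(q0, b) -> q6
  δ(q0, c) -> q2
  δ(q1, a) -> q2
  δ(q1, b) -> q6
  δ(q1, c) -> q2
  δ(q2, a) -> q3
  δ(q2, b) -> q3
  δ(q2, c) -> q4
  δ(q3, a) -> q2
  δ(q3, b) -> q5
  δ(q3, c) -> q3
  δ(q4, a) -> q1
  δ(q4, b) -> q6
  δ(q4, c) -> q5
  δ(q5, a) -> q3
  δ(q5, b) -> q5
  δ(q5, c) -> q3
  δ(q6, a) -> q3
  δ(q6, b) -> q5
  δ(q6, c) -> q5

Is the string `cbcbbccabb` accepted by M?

rejected

q4 --c--> q5
q5 --b--> q5
q5 --c--> q3
q3 --b--> q5
q5 --b--> q5
q5 --c--> q3
q3 --c--> q3
q3 --a--> q2
q2 --b--> q3
q3 --b--> q5
End in state q5, which is not an accepting state.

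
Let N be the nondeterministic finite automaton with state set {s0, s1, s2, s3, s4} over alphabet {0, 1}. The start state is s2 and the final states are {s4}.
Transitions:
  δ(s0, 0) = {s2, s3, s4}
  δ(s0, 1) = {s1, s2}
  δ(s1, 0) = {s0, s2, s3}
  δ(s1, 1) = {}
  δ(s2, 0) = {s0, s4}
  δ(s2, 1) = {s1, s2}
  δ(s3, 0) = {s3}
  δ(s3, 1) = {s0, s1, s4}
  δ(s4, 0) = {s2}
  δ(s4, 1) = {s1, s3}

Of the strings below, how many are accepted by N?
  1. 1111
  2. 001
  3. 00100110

2

1111: rejected
001: accepted
00100110: accepted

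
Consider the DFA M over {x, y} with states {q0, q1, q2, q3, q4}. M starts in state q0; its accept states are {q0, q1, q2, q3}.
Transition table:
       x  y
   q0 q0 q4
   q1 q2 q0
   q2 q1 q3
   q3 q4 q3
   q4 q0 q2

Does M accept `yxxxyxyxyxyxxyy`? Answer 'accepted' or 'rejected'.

accepted

q0 --y--> q4
q4 --x--> q0
q0 --x--> q0
q0 --x--> q0
q0 --y--> q4
q4 --x--> q0
q0 --y--> q4
q4 --x--> q0
q0 --y--> q4
q4 --x--> q0
q0 --y--> q4
q4 --x--> q0
q0 --x--> q0
q0 --y--> q4
q4 --y--> q2
End in state q2, which is an accepting state.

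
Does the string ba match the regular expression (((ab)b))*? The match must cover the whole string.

no

ba cannot be split into zero or more pieces each matching ((ab)b).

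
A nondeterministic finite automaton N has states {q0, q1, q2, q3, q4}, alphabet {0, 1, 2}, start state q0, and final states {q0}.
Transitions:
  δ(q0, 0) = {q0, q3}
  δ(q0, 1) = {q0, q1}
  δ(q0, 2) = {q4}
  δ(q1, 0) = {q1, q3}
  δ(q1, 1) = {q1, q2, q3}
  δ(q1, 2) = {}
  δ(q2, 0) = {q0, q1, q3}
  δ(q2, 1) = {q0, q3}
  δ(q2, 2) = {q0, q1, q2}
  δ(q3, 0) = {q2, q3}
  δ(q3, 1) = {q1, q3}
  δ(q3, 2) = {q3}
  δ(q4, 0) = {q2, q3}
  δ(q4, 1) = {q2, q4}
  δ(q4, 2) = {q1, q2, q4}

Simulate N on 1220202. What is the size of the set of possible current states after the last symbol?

Start: {q0}
read 1: {q0, q1}
read 2: {q4}
read 2: {q1, q2, q4}
read 0: {q0, q1, q2, q3}
read 2: {q0, q1, q2, q3, q4}
read 0: {q0, q1, q2, q3}
read 2: {q0, q1, q2, q3, q4}
Final reachable set {q0, q1, q2, q3, q4} has 5 states.

5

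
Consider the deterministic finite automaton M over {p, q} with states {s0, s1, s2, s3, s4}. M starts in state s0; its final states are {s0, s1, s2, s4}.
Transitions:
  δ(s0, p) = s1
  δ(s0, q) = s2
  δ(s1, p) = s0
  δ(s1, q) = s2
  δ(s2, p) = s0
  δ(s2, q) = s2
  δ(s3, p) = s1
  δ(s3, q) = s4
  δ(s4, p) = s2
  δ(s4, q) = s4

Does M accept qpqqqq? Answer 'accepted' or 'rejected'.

s0 --q--> s2
s2 --p--> s0
s0 --q--> s2
s2 --q--> s2
s2 --q--> s2
s2 --q--> s2
End in state s2, which is an accepting state.

accepted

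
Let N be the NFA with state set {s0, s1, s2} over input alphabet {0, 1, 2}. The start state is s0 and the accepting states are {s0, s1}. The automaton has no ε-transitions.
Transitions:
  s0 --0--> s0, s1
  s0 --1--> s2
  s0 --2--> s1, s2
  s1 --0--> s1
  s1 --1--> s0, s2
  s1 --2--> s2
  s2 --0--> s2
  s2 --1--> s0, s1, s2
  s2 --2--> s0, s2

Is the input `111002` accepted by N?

accepted

Start: {s0}
read 1: {s2}
read 1: {s0, s1, s2}
read 1: {s0, s1, s2}
read 0: {s0, s1, s2}
read 0: {s0, s1, s2}
read 2: {s0, s1, s2}
Reachable ∩ accepting = {s0, s1} — nonempty.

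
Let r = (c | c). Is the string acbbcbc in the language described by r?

no

Neither c nor c matches acbbcbc.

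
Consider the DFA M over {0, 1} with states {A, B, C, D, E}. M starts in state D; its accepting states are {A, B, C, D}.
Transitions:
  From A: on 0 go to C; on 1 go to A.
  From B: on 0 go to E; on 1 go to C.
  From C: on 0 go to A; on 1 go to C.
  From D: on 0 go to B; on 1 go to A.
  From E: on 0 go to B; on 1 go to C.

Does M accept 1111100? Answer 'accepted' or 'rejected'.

D --1--> A
A --1--> A
A --1--> A
A --1--> A
A --1--> A
A --0--> C
C --0--> A
End in state A, which is an accepting state.

accepted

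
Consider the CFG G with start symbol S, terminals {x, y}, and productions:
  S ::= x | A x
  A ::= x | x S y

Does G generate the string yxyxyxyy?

no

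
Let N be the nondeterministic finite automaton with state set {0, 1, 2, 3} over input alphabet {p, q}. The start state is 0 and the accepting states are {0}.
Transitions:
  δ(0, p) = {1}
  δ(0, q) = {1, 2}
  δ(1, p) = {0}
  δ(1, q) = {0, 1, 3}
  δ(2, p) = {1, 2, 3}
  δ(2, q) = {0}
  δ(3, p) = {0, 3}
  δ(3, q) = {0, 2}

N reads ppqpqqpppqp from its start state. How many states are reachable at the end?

4

Start: {0}
read p: {1}
read p: {0}
read q: {1, 2}
read p: {0, 1, 2, 3}
read q: {0, 1, 2, 3}
read q: {0, 1, 2, 3}
read p: {0, 1, 2, 3}
read p: {0, 1, 2, 3}
read p: {0, 1, 2, 3}
read q: {0, 1, 2, 3}
read p: {0, 1, 2, 3}
Final reachable set {0, 1, 2, 3} has 4 states.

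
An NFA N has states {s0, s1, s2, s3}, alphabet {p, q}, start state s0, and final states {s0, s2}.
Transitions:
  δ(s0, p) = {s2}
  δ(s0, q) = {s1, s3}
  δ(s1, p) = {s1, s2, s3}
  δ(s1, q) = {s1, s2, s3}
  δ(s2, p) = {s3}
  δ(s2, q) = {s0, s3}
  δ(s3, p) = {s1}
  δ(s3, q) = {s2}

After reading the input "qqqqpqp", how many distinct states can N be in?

3

Start: {s0}
read q: {s1, s3}
read q: {s1, s2, s3}
read q: {s0, s1, s2, s3}
read q: {s0, s1, s2, s3}
read p: {s1, s2, s3}
read q: {s0, s1, s2, s3}
read p: {s1, s2, s3}
Final reachable set {s1, s2, s3} has 3 states.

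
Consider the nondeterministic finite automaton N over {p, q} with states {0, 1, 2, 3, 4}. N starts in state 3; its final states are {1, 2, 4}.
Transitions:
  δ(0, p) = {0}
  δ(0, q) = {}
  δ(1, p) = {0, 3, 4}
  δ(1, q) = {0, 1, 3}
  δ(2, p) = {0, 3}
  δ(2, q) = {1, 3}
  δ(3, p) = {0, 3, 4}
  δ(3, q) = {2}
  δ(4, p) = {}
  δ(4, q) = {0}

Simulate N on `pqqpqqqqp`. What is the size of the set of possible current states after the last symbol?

Start: {3}
read p: {0, 3, 4}
read q: {0, 2}
read q: {1, 3}
read p: {0, 3, 4}
read q: {0, 2}
read q: {1, 3}
read q: {0, 1, 2, 3}
read q: {0, 1, 2, 3}
read p: {0, 3, 4}
Final reachable set {0, 3, 4} has 3 states.

3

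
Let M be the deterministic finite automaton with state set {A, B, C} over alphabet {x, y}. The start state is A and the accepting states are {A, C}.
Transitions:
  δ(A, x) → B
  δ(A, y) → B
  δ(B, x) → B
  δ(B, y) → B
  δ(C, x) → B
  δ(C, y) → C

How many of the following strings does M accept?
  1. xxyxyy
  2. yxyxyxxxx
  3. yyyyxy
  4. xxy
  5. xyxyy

xxyxyy: rejected
yxyxyxxxx: rejected
yyyyxy: rejected
xxy: rejected
xyxyy: rejected

0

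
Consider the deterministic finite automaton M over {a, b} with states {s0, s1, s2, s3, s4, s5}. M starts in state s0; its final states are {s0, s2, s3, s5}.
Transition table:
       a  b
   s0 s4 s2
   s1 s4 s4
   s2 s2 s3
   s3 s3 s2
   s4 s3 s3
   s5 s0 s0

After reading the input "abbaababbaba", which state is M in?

s0 --a--> s4
s4 --b--> s3
s3 --b--> s2
s2 --a--> s2
s2 --a--> s2
s2 --b--> s3
s3 --a--> s3
s3 --b--> s2
s2 --b--> s3
s3 --a--> s3
s3 --b--> s2
s2 --a--> s2

s2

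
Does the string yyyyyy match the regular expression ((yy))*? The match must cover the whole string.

yes

Split into 3 pieces yy · yy · yy; each matches (yy).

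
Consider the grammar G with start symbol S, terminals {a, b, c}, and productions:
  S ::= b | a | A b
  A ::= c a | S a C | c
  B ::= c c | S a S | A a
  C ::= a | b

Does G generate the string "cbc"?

no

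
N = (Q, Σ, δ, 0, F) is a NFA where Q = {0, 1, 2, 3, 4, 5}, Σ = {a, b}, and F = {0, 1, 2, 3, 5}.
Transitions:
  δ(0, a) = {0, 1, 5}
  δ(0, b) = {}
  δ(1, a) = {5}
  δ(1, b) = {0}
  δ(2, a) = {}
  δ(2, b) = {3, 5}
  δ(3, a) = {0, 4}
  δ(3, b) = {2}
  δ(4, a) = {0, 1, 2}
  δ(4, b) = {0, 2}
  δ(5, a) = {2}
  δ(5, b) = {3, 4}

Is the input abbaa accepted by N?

Start: {0}
read a: {0, 1, 5}
read b: {0, 3, 4}
read b: {0, 2}
read a: {0, 1, 5}
read a: {0, 1, 2, 5}
Reachable ∩ accepting = {0, 1, 2, 5} — nonempty.

accepted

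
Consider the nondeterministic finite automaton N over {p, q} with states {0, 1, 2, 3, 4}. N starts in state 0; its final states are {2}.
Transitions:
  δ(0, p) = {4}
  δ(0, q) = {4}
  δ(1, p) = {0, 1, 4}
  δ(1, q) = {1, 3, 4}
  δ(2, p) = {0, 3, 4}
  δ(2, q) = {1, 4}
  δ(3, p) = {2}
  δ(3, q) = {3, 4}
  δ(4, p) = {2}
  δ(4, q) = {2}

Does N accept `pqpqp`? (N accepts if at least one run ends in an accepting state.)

Start: {0}
read p: {4}
read q: {2}
read p: {0, 3, 4}
read q: {2, 3, 4}
read p: {0, 2, 3, 4}
Reachable ∩ accepting = {2} — nonempty.

accepted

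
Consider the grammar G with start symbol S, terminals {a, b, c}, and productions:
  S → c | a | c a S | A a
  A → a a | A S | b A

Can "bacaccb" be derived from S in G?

no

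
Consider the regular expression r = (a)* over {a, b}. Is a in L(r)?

Split into 1 piece a; each matches a.

yes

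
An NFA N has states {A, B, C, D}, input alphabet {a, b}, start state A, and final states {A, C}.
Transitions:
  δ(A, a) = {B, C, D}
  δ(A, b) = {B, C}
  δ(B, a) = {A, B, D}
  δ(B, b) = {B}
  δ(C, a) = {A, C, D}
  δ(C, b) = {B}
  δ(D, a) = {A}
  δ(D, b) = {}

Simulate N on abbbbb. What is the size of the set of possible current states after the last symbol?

1

Start: {A}
read a: {B, C, D}
read b: {B}
read b: {B}
read b: {B}
read b: {B}
read b: {B}
Final reachable set {B} has 1 state.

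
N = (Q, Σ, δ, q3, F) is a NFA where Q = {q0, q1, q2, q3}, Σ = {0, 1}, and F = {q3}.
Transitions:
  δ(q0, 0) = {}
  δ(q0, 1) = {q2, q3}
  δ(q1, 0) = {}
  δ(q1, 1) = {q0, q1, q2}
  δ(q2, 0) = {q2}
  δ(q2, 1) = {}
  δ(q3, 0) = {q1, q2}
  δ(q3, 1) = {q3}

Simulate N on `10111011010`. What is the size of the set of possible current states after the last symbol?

1

Start: {q3}
read 1: {q3}
read 0: {q1, q2}
read 1: {q0, q1, q2}
read 1: {q0, q1, q2, q3}
read 1: {q0, q1, q2, q3}
read 0: {q1, q2}
read 1: {q0, q1, q2}
read 1: {q0, q1, q2, q3}
read 0: {q1, q2}
read 1: {q0, q1, q2}
read 0: {q2}
Final reachable set {q2} has 1 state.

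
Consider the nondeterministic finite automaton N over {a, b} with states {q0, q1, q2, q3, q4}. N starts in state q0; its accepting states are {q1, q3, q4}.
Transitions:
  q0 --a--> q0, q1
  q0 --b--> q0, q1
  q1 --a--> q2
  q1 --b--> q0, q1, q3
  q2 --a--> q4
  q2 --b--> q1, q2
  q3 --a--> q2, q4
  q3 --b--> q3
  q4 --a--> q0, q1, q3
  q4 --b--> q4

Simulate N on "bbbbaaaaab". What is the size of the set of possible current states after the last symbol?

Start: {q0}
read b: {q0, q1}
read b: {q0, q1, q3}
read b: {q0, q1, q3}
read b: {q0, q1, q3}
read a: {q0, q1, q2, q4}
read a: {q0, q1, q2, q3, q4}
read a: {q0, q1, q2, q3, q4}
read a: {q0, q1, q2, q3, q4}
read a: {q0, q1, q2, q3, q4}
read b: {q0, q1, q2, q3, q4}
Final reachable set {q0, q1, q2, q3, q4} has 5 states.

5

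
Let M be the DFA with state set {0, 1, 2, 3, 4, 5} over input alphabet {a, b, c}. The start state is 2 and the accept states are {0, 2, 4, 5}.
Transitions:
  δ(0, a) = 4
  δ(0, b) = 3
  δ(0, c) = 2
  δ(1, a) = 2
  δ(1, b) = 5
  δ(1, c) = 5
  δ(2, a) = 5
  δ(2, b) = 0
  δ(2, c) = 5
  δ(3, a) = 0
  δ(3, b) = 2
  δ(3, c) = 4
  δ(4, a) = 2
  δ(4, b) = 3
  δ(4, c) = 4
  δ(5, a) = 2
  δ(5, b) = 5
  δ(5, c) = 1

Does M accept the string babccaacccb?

2 --b--> 0
0 --a--> 4
4 --b--> 3
3 --c--> 4
4 --c--> 4
4 --a--> 2
2 --a--> 5
5 --c--> 1
1 --c--> 5
5 --c--> 1
1 --b--> 5
End in state 5, which is an accepting state.

accepted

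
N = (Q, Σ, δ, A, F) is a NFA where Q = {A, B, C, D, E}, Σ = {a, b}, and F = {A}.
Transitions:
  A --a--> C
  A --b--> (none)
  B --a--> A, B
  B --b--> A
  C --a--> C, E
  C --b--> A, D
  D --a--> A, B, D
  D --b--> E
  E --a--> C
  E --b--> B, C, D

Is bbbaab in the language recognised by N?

rejected

Start: {A}
read b: {}
The reachable set is empty and stays empty for the remaining 5 symbols.
Reachable ∩ accepting = {} — empty.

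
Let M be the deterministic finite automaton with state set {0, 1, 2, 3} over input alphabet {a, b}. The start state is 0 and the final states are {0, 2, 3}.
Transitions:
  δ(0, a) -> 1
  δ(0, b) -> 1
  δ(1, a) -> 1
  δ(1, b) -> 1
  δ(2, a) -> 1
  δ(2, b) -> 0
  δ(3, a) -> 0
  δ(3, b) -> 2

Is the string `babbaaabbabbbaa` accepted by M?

0 --b--> 1
1 --a--> 1
1 --b--> 1
1 --b--> 1
1 --a--> 1
1 --a--> 1
1 --a--> 1
1 --b--> 1
1 --b--> 1
1 --a--> 1
1 --b--> 1
1 --b--> 1
1 --b--> 1
1 --a--> 1
1 --a--> 1
End in state 1, which is not an accepting state.

rejected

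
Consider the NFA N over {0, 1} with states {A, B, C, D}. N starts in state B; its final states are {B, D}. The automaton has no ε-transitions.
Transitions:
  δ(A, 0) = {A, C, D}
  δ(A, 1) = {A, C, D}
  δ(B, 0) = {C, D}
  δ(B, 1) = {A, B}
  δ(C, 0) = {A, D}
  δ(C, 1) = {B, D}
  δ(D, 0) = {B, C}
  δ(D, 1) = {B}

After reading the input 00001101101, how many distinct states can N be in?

Start: {B}
read 0: {C, D}
read 0: {A, B, C, D}
read 0: {A, B, C, D}
read 0: {A, B, C, D}
read 1: {A, B, C, D}
read 1: {A, B, C, D}
read 0: {A, B, C, D}
read 1: {A, B, C, D}
read 1: {A, B, C, D}
read 0: {A, B, C, D}
read 1: {A, B, C, D}
Final reachable set {A, B, C, D} has 4 states.

4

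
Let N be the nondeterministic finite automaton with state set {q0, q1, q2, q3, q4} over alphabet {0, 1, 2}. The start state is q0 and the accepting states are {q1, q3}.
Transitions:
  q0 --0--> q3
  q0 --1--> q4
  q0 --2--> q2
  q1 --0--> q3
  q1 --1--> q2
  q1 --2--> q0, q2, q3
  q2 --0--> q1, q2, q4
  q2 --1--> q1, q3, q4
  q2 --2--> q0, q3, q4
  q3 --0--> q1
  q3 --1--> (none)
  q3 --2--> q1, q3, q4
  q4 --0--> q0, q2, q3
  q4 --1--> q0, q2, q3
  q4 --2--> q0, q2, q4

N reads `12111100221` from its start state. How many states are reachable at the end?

Start: {q0}
read 1: {q4}
read 2: {q0, q2, q4}
read 1: {q0, q1, q2, q3, q4}
read 1: {q0, q1, q2, q3, q4}
read 1: {q0, q1, q2, q3, q4}
read 1: {q0, q1, q2, q3, q4}
read 0: {q0, q1, q2, q3, q4}
read 0: {q0, q1, q2, q3, q4}
read 2: {q0, q1, q2, q3, q4}
read 2: {q0, q1, q2, q3, q4}
read 1: {q0, q1, q2, q3, q4}
Final reachable set {q0, q1, q2, q3, q4} has 5 states.

5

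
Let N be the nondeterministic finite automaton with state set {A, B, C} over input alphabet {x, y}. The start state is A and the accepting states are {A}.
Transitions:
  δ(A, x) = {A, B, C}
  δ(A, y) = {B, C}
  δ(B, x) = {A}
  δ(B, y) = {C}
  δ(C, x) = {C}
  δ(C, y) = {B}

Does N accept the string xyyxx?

accepted

Start: {A}
read x: {A, B, C}
read y: {B, C}
read y: {B, C}
read x: {A, C}
read x: {A, B, C}
Reachable ∩ accepting = {A} — nonempty.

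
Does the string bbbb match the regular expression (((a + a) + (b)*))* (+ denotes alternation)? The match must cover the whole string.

Split into 4 pieces b · b · b · b; each matches ((a+a)+(b)*).

yes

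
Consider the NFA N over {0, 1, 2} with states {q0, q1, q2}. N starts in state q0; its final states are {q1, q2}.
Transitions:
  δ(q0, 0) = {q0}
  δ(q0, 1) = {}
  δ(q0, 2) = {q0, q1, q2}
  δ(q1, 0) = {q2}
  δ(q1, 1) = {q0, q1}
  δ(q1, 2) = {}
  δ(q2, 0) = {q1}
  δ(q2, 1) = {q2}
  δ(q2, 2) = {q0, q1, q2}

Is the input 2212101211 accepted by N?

accepted

Start: {q0}
read 2: {q0, q1, q2}
read 2: {q0, q1, q2}
read 1: {q0, q1, q2}
read 2: {q0, q1, q2}
read 1: {q0, q1, q2}
read 0: {q0, q1, q2}
read 1: {q0, q1, q2}
read 2: {q0, q1, q2}
read 1: {q0, q1, q2}
read 1: {q0, q1, q2}
Reachable ∩ accepting = {q1, q2} — nonempty.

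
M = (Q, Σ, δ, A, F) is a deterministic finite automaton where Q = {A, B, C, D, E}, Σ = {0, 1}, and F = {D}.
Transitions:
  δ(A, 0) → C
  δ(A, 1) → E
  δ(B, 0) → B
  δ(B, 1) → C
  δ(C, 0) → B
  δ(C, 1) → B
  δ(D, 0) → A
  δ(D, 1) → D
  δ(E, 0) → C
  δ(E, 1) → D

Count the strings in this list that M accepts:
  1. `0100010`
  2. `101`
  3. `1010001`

`0100010`: rejected
`101`: rejected
`1010001`: rejected

0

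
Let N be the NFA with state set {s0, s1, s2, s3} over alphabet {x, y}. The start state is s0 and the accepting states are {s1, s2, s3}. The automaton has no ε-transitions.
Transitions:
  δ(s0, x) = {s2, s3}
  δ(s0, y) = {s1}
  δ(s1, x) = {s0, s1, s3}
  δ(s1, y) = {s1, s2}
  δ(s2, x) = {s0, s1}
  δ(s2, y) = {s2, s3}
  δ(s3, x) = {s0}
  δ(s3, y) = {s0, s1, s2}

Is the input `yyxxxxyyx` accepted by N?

accepted

Start: {s0}
read y: {s1}
read y: {s1, s2}
read x: {s0, s1, s3}
read x: {s0, s1, s2, s3}
read x: {s0, s1, s2, s3}
read x: {s0, s1, s2, s3}
read y: {s0, s1, s2, s3}
read y: {s0, s1, s2, s3}
read x: {s0, s1, s2, s3}
Reachable ∩ accepting = {s1, s2, s3} — nonempty.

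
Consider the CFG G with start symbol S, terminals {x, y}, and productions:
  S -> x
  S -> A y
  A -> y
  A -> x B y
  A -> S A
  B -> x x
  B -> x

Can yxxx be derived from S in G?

no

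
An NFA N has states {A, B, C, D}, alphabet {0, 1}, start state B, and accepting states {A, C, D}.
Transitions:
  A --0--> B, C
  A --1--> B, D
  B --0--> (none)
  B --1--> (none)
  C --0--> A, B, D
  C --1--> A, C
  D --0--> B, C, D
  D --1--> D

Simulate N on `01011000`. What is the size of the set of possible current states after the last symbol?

0

Start: {B}
read 0: {}
The reachable set is empty and stays empty for the remaining 7 symbols.
Final reachable set {} has 0 states.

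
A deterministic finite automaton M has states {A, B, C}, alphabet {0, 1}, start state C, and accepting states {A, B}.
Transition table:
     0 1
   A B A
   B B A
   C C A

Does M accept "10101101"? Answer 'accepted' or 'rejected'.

C --1--> A
A --0--> B
B --1--> A
A --0--> B
B --1--> A
A --1--> A
A --0--> B
B --1--> A
End in state A, which is an accepting state.

accepted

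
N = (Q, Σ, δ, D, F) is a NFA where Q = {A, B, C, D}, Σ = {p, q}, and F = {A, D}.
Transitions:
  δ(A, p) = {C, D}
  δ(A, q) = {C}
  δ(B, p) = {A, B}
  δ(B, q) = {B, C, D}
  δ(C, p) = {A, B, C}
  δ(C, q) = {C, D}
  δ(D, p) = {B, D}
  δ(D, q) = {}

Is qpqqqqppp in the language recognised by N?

Start: {D}
read q: {}
The reachable set is empty and stays empty for the remaining 8 symbols.
Reachable ∩ accepting = {} — empty.

rejected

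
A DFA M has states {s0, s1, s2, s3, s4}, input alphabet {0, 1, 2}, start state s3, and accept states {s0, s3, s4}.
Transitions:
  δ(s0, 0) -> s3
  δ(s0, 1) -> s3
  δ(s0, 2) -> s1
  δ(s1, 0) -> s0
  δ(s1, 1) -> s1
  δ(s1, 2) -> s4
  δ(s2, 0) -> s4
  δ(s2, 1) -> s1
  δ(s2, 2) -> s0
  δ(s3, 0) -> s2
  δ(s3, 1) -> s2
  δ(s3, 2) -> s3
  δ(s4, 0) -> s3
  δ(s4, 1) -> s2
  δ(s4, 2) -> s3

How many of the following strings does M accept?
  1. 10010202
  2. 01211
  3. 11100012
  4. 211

10010202: accepted
01211: rejected
11100012: accepted
211: rejected

2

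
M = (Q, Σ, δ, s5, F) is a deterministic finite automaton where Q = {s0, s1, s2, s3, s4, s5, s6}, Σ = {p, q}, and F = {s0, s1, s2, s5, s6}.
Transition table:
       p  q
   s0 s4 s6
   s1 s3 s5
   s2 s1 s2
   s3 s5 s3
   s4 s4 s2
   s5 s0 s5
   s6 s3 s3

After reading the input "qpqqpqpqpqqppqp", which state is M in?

s3

s5 --q--> s5
s5 --p--> s0
s0 --q--> s6
s6 --q--> s3
s3 --p--> s5
s5 --q--> s5
s5 --p--> s0
s0 --q--> s6
s6 --p--> s3
s3 --q--> s3
s3 --q--> s3
s3 --p--> s5
s5 --p--> s0
s0 --q--> s6
s6 --p--> s3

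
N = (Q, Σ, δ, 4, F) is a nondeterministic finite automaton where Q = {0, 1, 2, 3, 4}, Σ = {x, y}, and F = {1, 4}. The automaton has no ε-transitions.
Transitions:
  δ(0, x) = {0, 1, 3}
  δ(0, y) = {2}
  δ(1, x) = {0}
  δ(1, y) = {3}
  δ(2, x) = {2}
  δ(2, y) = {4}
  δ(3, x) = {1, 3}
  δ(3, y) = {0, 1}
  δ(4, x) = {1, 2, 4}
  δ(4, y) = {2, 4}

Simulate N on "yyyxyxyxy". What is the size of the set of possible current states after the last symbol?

Start: {4}
read y: {2, 4}
read y: {2, 4}
read y: {2, 4}
read x: {1, 2, 4}
read y: {2, 3, 4}
read x: {1, 2, 3, 4}
read y: {0, 1, 2, 3, 4}
read x: {0, 1, 2, 3, 4}
read y: {0, 1, 2, 3, 4}
Final reachable set {0, 1, 2, 3, 4} has 5 states.

5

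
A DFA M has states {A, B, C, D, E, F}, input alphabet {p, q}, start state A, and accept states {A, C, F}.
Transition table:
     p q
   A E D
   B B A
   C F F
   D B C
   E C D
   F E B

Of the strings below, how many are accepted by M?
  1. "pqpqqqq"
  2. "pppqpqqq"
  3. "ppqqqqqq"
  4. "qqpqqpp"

4

"pqpqqqq": accepted
"pppqpqqq": accepted
"ppqqqqqq": accepted
"qqpqqpp": accepted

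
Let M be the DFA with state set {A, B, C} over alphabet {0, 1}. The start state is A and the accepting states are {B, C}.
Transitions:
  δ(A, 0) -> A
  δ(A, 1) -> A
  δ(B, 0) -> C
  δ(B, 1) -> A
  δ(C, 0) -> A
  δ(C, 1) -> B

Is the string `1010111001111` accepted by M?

rejected

A --1--> A
A --0--> A
A --1--> A
A --0--> A
A --1--> A
A --1--> A
A --1--> A
A --0--> A
A --0--> A
A --1--> A
A --1--> A
A --1--> A
A --1--> A
End in state A, which is not an accepting state.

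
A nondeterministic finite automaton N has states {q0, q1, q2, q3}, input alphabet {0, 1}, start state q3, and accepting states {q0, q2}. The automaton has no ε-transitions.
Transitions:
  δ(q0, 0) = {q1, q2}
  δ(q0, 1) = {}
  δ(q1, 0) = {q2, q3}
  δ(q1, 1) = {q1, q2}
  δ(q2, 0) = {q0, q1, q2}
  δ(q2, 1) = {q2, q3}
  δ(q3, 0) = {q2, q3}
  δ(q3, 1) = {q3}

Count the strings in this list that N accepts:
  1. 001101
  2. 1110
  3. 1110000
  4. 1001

4

001101: accepted
1110: accepted
1110000: accepted
1001: accepted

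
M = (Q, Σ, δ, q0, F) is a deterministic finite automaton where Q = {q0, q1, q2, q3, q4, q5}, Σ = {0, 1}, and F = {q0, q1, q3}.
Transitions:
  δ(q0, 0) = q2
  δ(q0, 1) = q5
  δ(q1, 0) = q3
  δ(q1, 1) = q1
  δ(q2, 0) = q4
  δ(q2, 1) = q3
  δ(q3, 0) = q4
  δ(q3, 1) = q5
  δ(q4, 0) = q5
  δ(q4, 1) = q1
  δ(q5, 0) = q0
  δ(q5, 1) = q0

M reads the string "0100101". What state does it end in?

q0 --0--> q2
q2 --1--> q3
q3 --0--> q4
q4 --0--> q5
q5 --1--> q0
q0 --0--> q2
q2 --1--> q3

q3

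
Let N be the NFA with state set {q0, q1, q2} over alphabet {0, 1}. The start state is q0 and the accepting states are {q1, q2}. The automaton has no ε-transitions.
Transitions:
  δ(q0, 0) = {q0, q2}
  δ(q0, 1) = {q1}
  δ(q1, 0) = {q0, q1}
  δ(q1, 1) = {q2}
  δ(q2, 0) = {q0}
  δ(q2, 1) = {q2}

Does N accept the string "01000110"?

Start: {q0}
read 0: {q0, q2}
read 1: {q1, q2}
read 0: {q0, q1}
read 0: {q0, q1, q2}
read 0: {q0, q1, q2}
read 1: {q1, q2}
read 1: {q2}
read 0: {q0}
Reachable ∩ accepting = {} — empty.

rejected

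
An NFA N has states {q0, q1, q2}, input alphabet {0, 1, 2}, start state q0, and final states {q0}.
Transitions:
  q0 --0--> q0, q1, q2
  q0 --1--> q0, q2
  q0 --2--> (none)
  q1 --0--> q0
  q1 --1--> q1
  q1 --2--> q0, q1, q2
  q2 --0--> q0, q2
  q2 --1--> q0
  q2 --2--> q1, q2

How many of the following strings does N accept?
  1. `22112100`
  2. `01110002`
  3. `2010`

1

`22112100`: rejected
`01110002`: accepted
`2010`: rejected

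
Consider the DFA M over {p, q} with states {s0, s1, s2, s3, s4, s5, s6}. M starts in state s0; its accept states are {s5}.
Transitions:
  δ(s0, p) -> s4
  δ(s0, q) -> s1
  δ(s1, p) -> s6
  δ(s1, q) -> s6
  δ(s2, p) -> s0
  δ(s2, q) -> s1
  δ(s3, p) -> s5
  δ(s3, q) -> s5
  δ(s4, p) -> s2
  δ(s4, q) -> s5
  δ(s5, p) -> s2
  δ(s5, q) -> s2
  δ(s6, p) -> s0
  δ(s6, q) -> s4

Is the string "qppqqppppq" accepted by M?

rejected

s0 --q--> s1
s1 --p--> s6
s6 --p--> s0
s0 --q--> s1
s1 --q--> s6
s6 --p--> s0
s0 --p--> s4
s4 --p--> s2
s2 --p--> s0
s0 --q--> s1
End in state s1, which is not an accepting state.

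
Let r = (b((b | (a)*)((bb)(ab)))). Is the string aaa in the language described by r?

no

No split of aaa into u·v has b matching u and ((b|(a)*)((bb)(ab))) matching v.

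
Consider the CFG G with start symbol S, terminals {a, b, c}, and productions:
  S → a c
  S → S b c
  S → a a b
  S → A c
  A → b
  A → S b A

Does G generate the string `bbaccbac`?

no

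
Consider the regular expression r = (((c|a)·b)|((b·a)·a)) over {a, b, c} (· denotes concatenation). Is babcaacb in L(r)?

no

Neither ((c|a)·b) nor ((b·a)·a) matches babcaacb.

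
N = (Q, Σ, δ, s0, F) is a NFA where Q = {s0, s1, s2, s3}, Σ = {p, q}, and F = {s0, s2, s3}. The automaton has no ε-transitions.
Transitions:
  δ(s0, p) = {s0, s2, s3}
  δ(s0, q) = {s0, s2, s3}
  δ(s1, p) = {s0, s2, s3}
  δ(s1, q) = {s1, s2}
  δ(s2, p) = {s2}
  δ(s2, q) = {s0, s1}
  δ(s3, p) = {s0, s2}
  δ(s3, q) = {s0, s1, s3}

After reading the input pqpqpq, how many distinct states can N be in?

4

Start: {s0}
read p: {s0, s2, s3}
read q: {s0, s1, s2, s3}
read p: {s0, s2, s3}
read q: {s0, s1, s2, s3}
read p: {s0, s2, s3}
read q: {s0, s1, s2, s3}
Final reachable set {s0, s1, s2, s3} has 4 states.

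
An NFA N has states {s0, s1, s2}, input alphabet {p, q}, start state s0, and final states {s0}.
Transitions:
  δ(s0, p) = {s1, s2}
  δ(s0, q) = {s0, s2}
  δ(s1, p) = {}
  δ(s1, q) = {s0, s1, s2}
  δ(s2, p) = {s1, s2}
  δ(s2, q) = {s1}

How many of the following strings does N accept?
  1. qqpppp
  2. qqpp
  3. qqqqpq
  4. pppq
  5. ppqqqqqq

qqpppp: rejected
qqpp: rejected
qqqqpq: accepted
pppq: accepted
ppqqqqqq: accepted

3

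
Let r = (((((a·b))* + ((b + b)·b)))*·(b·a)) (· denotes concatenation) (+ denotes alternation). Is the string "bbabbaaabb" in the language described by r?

No split of bbabbaaabb into u·v has ((((a·b))*+((b+b)·b)))* matching u and (b·a) matching v.

no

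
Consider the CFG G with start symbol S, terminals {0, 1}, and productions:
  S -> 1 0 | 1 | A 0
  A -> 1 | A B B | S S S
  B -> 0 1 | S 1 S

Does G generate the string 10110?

yes

S ⇒ A0 ⇒ SSS0 ⇒ 10SS0 ⇒ 101S0 ⇒ 10110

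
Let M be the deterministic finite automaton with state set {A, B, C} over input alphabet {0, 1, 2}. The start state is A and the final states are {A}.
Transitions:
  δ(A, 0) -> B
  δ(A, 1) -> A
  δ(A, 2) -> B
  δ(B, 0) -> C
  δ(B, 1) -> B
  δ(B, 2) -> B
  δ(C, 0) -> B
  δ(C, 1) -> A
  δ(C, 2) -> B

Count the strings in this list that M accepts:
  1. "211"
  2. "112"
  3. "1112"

"211": rejected
"112": rejected
"1112": rejected

0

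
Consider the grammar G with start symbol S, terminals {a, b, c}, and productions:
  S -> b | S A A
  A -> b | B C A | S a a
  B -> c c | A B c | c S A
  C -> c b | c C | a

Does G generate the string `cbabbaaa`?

no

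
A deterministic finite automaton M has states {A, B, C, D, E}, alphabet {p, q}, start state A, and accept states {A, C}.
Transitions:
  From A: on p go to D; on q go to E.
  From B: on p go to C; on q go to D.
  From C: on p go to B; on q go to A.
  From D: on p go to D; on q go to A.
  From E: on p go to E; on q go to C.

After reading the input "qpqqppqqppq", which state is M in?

C

A --q--> E
E --p--> E
E --q--> C
C --q--> A
A --p--> D
D --p--> D
D --q--> A
A --q--> E
E --p--> E
E --p--> E
E --q--> C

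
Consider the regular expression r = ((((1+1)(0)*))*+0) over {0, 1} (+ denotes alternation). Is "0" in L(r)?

yes

The right alternative 0 matches 0.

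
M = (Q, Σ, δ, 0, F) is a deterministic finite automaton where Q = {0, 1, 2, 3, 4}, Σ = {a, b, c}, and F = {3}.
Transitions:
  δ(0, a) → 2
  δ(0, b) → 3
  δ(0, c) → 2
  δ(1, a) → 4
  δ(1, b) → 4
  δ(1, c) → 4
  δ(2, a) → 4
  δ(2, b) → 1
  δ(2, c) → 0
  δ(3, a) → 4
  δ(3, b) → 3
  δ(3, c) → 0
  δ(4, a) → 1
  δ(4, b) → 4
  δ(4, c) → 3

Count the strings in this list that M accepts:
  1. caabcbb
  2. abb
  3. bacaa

1

caabcbb: accepted
abb: rejected
bacaa: rejected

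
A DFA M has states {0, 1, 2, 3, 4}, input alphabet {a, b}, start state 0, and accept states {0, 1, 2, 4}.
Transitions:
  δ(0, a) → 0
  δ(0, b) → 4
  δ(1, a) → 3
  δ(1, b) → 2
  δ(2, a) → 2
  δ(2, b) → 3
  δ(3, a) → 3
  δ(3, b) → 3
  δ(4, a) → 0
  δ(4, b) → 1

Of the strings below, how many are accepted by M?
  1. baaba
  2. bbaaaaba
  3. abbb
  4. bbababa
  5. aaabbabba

2

baaba: accepted
bbaaaaba: rejected
abbb: accepted
bbababa: rejected
aaabbabba: rejected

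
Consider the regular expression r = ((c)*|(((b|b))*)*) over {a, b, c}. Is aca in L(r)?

Neither (c)* nor (((b|b))*)* matches aca.

no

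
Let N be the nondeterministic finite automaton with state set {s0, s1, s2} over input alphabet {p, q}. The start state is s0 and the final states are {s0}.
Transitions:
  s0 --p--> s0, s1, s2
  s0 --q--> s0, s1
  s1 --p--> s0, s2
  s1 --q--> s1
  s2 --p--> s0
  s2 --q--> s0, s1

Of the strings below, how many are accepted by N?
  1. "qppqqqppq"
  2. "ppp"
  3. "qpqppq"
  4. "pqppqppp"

4

"qppqqqppq": accepted
"ppp": accepted
"qpqppq": accepted
"pqppqppp": accepted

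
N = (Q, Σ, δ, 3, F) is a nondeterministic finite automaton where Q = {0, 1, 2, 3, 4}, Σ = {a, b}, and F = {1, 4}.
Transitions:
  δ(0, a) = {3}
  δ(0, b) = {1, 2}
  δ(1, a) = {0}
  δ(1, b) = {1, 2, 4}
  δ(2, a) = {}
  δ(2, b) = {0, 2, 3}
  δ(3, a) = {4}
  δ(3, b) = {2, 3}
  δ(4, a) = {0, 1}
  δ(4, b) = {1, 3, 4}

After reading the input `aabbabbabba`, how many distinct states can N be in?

Start: {3}
read a: {4}
read a: {0, 1}
read b: {1, 2, 4}
read b: {0, 1, 2, 3, 4}
read a: {0, 1, 3, 4}
read b: {1, 2, 3, 4}
read b: {0, 1, 2, 3, 4}
read a: {0, 1, 3, 4}
read b: {1, 2, 3, 4}
read b: {0, 1, 2, 3, 4}
read a: {0, 1, 3, 4}
Final reachable set {0, 1, 3, 4} has 4 states.

4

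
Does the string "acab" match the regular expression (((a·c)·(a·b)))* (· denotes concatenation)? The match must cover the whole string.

Split into 1 piece acab; each matches ((a·c)·(a·b)).

yes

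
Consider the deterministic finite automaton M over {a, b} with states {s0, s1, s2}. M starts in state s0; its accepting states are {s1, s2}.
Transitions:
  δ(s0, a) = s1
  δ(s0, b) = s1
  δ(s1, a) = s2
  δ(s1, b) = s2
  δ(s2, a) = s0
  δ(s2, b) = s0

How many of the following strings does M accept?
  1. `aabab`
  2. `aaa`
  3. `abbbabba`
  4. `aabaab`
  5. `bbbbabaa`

`aabab`: accepted
`aaa`: rejected
`abbbabba`: accepted
`aabaab`: rejected
`bbbbabaa`: accepted

3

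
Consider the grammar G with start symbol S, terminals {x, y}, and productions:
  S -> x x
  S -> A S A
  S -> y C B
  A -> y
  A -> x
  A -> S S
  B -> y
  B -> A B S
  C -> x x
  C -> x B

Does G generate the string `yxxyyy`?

no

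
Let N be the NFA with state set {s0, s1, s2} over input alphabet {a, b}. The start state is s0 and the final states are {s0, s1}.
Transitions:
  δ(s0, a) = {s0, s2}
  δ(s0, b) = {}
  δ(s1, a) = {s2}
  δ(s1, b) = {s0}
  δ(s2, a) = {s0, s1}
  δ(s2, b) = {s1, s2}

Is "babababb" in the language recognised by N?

Start: {s0}
read b: {}
The reachable set is empty and stays empty for the remaining 7 symbols.
Reachable ∩ accepting = {} — empty.

rejected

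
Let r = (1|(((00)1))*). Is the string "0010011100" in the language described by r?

Neither 1 nor (((00)1))* matches 0010011100.

no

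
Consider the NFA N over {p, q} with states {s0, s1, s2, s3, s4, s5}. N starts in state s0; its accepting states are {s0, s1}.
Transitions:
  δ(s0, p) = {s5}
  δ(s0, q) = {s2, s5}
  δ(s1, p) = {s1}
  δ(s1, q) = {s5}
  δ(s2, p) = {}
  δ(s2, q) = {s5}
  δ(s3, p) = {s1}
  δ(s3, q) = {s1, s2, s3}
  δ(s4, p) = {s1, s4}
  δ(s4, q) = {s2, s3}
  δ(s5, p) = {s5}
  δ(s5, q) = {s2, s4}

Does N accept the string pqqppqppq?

rejected

Start: {s0}
read p: {s5}
read q: {s2, s4}
read q: {s2, s3, s5}
read p: {s1, s5}
read p: {s1, s5}
read q: {s2, s4, s5}
read p: {s1, s4, s5}
read p: {s1, s4, s5}
read q: {s2, s3, s4, s5}
Reachable ∩ accepting = {} — empty.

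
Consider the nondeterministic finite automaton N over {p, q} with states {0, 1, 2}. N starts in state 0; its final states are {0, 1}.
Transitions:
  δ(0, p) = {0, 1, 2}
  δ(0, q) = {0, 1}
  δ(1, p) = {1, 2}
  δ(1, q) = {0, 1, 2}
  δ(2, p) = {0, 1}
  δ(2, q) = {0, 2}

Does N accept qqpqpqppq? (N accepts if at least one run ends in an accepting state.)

accepted

Start: {0}
read q: {0, 1}
read q: {0, 1, 2}
read p: {0, 1, 2}
read q: {0, 1, 2}
read p: {0, 1, 2}
read q: {0, 1, 2}
read p: {0, 1, 2}
read p: {0, 1, 2}
read q: {0, 1, 2}
Reachable ∩ accepting = {0, 1} — nonempty.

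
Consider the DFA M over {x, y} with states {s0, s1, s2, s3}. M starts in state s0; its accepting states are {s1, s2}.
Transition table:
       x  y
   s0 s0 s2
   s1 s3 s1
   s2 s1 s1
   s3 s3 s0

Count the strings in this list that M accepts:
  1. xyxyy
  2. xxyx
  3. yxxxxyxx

2

xyxyy: accepted
xxyx: accepted
yxxxxyxx: rejected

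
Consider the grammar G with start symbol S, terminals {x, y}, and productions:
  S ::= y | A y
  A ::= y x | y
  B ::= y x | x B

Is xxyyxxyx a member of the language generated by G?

no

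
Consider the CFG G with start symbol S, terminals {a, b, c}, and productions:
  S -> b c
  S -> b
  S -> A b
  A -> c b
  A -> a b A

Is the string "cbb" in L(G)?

S ⇒ Ab ⇒ cbb

yes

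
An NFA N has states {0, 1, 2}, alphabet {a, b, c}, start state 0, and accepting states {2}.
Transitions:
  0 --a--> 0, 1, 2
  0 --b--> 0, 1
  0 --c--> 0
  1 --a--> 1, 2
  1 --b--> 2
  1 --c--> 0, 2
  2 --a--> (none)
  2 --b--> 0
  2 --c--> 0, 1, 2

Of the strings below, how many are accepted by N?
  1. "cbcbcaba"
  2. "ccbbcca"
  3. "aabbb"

"cbcbcaba": accepted
"ccbbcca": accepted
"aabbb": accepted

3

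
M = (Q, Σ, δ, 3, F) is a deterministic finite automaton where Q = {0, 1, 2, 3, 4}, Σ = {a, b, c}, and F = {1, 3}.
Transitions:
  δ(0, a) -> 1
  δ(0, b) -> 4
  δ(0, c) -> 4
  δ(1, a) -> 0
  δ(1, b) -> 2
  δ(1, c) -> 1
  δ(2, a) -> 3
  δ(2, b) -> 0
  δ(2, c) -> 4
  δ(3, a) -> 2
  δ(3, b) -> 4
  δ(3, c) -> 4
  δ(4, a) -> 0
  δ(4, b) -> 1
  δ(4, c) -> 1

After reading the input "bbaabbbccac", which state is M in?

3 --b--> 4
4 --b--> 1
1 --a--> 0
0 --a--> 1
1 --b--> 2
2 --b--> 0
0 --b--> 4
4 --c--> 1
1 --c--> 1
1 --a--> 0
0 --c--> 4

4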